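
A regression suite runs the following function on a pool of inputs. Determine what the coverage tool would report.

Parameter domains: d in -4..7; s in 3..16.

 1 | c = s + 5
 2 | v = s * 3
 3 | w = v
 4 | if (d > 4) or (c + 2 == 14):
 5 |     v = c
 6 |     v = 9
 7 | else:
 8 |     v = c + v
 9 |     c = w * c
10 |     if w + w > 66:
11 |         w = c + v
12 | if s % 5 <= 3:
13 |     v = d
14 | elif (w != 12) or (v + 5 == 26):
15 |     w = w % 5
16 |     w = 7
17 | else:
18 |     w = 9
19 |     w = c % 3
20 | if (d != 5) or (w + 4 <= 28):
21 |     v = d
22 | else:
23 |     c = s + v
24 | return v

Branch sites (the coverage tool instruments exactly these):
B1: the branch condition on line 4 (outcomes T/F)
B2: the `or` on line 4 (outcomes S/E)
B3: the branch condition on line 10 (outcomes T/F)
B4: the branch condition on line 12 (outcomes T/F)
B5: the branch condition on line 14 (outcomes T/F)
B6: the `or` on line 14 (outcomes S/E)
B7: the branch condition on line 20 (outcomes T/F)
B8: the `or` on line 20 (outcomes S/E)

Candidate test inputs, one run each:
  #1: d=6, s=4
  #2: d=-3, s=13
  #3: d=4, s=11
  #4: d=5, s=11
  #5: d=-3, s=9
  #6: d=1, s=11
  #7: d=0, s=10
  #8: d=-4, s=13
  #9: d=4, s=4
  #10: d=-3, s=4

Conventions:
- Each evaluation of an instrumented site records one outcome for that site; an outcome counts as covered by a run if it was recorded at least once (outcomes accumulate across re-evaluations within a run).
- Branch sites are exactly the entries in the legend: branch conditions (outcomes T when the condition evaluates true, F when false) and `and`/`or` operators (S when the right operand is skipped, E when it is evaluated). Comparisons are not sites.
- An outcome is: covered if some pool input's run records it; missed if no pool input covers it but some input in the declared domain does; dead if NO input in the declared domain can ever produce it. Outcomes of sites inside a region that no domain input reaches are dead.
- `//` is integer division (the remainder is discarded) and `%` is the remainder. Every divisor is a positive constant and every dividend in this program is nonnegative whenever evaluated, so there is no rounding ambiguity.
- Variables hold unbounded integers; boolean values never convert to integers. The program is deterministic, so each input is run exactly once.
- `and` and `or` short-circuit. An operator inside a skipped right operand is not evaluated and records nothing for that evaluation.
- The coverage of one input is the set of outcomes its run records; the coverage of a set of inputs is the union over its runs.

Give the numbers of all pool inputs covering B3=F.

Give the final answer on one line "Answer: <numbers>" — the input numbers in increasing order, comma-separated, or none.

input #1 (d=6, s=4): misses B3=F
input #2 (d=-3, s=13): misses B3=F
input #3 (d=4, s=11): covers B3=F
input #4 (d=5, s=11): misses B3=F
input #5 (d=-3, s=9): covers B3=F
input #6 (d=1, s=11): covers B3=F
input #7 (d=0, s=10): covers B3=F
input #8 (d=-4, s=13): misses B3=F
input #9 (d=4, s=4): covers B3=F
input #10 (d=-3, s=4): covers B3=F

Answer: 3, 5, 6, 7, 9, 10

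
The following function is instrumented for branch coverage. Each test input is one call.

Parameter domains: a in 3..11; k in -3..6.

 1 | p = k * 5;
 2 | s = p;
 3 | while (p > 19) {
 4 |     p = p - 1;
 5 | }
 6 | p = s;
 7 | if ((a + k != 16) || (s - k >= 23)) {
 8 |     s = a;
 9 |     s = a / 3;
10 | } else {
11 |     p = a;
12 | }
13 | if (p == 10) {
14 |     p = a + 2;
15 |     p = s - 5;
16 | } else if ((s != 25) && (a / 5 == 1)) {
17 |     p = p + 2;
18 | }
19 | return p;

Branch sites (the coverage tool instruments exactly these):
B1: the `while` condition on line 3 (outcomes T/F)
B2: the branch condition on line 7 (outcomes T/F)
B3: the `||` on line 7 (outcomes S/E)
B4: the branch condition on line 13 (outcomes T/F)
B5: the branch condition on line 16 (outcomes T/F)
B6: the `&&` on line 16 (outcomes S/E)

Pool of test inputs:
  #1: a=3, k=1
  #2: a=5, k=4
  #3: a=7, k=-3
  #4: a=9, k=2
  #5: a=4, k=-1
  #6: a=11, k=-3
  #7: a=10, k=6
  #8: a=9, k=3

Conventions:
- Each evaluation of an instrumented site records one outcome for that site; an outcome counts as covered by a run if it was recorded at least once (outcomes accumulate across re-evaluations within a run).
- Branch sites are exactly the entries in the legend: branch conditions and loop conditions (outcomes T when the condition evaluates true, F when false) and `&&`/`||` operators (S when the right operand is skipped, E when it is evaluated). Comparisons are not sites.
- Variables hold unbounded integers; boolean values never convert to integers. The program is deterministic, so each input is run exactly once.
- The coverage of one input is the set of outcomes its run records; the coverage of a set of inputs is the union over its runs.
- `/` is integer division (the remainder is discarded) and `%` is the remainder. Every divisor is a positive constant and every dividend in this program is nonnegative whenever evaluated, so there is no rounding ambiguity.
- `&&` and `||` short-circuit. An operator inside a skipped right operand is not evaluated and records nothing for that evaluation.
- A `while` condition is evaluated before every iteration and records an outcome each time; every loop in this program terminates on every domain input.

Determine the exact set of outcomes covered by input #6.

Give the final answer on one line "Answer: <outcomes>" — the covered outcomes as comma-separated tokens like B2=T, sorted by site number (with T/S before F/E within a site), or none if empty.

Event log for input #6 (a=11, k=-3):
  B1->F, B3->S, B2->T, B4->F, B6->E, B5->F
as a set, this run covers: B1=F, B2=T, B3=S, B4=F, B5=F, B6=E

Answer: B1=F, B2=T, B3=S, B4=F, B5=F, B6=E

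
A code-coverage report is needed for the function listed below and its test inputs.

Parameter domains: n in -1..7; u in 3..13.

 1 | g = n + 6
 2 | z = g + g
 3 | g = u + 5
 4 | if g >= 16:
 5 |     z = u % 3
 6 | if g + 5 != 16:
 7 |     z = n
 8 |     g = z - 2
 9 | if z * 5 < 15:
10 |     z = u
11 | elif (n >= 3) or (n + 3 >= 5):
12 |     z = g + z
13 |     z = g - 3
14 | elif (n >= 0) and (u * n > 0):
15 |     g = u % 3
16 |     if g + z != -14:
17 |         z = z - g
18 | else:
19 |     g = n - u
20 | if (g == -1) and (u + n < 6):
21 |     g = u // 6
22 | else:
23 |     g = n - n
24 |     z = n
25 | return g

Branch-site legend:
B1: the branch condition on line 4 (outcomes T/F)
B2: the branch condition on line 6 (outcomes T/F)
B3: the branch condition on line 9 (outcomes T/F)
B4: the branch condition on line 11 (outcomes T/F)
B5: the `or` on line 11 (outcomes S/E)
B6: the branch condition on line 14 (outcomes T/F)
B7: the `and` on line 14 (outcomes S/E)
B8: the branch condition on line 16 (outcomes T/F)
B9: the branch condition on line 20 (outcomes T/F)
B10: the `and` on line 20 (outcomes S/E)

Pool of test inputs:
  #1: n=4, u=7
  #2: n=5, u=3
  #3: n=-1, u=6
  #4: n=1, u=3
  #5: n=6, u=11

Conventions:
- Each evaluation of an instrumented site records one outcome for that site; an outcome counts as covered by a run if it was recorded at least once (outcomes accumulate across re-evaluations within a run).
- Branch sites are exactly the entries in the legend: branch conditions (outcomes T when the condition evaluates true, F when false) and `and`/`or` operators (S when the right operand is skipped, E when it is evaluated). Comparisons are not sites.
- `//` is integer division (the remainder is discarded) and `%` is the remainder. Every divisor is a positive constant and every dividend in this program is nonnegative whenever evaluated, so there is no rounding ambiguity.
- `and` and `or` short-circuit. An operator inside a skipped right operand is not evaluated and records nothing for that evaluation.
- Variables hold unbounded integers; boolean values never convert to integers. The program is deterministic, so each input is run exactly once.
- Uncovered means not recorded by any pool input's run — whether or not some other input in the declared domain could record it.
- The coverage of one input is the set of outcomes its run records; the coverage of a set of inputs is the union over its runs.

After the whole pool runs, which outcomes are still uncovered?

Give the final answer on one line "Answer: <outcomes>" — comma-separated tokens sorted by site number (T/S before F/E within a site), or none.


run #1 (n=4, u=7) runs B1->F, B2->T, B3->F, B5->S, B4->T, B10->S, B9->F; records B1=F, B2=T, B3=F, B4=T, B5=S, B9=F, B10=S
run #2 (n=5, u=3) runs B1->F, B2->T, B3->F, B5->S, B4->T, B10->S, B9->F; records B1=F, B2=T, B3=F, B4=T, B5=S, B9=F, B10=S
run #3 (n=-1, u=6) runs B1->F, B2->F, B3->F, B5->E, B4->F, B7->S, B6->F, B10->S, B9->F; records B1=F, B2=F, B3=F, B4=F, B5=E, B6=F, B7=S, B9=F, B10=S
run #4 (n=1, u=3) runs B1->F, B2->T, B3->T, B10->E, B9->T; records B1=F, B2=T, B3=T, B9=T, B10=E
run #5 (n=6, u=11) runs B1->T, B2->T, B3->F, B5->S, B4->T, B10->S, B9->F; records B1=T, B2=T, B3=F, B4=T, B5=S, B9=F, B10=S
union over the pool: B1=T, B1=F, B2=T, B2=F, B3=T, B3=F, B4=T, B4=F, B5=S, B5=E, B6=F, B7=S, B9=T, B9=F, B10=S, B10=E
uncovered (4 of 20): B6=T, B7=E, B8=T, B8=F
Answer: B6=T, B7=E, B8=T, B8=F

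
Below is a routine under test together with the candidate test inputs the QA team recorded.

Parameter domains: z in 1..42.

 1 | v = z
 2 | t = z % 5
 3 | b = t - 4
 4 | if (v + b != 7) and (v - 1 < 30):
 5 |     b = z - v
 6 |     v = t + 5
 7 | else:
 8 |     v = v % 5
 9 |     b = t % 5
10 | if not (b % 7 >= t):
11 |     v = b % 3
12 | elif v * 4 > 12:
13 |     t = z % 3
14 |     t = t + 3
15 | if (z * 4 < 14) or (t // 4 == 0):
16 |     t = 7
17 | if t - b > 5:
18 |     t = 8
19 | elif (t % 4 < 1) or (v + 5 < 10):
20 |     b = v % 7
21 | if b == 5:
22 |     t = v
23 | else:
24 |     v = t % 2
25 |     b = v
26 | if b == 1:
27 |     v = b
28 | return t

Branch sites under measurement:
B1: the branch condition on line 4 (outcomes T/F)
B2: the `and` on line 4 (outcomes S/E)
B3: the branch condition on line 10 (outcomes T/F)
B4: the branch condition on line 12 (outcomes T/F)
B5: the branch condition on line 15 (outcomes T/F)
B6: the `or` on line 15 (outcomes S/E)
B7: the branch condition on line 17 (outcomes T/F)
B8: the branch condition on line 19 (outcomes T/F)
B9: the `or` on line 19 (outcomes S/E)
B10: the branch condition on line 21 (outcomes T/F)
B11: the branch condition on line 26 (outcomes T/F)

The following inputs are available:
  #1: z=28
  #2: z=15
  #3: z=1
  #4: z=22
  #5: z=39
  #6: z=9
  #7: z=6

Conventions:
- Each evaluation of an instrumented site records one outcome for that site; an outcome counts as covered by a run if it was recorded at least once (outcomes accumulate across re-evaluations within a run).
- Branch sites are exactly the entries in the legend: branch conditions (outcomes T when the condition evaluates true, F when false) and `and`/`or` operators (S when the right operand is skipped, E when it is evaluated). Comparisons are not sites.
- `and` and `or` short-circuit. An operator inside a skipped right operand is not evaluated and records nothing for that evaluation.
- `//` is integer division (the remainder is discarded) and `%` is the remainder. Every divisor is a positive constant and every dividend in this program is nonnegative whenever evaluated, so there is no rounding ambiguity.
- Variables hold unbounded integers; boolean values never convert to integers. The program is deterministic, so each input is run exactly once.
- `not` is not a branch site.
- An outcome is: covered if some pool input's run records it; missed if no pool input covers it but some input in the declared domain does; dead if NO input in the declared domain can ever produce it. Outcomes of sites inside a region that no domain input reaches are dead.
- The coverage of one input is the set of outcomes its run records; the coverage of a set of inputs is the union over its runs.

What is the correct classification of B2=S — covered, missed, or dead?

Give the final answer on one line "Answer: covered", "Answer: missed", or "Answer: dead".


no pool input records B2=S
but domain input (z=8) does record it -> reachable, so missed
Answer: missed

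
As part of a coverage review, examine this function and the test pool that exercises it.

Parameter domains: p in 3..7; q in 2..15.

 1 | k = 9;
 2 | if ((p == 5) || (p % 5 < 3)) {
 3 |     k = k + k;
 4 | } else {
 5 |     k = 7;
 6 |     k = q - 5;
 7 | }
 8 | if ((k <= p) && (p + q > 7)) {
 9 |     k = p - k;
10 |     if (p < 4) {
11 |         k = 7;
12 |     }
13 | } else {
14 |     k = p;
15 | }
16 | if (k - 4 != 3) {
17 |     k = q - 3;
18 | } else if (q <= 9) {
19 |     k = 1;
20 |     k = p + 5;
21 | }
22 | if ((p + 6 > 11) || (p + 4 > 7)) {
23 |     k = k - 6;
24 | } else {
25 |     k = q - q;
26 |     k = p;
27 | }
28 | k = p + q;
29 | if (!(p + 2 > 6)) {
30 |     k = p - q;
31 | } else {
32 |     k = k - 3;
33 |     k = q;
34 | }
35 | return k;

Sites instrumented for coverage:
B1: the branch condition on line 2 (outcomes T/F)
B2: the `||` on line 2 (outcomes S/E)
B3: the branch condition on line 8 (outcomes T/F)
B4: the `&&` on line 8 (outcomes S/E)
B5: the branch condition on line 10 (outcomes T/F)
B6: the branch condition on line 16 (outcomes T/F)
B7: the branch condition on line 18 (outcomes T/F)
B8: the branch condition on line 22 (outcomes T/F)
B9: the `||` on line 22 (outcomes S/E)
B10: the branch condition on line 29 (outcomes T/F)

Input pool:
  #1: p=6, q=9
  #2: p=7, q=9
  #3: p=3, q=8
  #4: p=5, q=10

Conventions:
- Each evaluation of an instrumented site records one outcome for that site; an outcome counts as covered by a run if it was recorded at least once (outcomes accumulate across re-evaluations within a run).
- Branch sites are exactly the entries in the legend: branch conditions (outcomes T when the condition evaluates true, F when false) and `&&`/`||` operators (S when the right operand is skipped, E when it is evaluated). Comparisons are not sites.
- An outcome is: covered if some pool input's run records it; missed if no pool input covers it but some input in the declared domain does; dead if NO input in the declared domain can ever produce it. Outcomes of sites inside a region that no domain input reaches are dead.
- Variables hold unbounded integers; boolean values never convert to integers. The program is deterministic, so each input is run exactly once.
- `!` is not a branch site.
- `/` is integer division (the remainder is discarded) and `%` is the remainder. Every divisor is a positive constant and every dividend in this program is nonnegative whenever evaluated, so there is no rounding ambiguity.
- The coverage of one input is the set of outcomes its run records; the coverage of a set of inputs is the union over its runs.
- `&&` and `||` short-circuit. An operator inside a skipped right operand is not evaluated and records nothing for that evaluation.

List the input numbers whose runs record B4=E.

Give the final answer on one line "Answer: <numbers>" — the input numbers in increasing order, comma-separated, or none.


input #1 (p=6, q=9): never hits B4=E
input #2 (p=7, q=9): never hits B4=E
input #3 (p=3, q=8): hits B4=E
input #4 (p=5, q=10): never hits B4=E
Answer: 3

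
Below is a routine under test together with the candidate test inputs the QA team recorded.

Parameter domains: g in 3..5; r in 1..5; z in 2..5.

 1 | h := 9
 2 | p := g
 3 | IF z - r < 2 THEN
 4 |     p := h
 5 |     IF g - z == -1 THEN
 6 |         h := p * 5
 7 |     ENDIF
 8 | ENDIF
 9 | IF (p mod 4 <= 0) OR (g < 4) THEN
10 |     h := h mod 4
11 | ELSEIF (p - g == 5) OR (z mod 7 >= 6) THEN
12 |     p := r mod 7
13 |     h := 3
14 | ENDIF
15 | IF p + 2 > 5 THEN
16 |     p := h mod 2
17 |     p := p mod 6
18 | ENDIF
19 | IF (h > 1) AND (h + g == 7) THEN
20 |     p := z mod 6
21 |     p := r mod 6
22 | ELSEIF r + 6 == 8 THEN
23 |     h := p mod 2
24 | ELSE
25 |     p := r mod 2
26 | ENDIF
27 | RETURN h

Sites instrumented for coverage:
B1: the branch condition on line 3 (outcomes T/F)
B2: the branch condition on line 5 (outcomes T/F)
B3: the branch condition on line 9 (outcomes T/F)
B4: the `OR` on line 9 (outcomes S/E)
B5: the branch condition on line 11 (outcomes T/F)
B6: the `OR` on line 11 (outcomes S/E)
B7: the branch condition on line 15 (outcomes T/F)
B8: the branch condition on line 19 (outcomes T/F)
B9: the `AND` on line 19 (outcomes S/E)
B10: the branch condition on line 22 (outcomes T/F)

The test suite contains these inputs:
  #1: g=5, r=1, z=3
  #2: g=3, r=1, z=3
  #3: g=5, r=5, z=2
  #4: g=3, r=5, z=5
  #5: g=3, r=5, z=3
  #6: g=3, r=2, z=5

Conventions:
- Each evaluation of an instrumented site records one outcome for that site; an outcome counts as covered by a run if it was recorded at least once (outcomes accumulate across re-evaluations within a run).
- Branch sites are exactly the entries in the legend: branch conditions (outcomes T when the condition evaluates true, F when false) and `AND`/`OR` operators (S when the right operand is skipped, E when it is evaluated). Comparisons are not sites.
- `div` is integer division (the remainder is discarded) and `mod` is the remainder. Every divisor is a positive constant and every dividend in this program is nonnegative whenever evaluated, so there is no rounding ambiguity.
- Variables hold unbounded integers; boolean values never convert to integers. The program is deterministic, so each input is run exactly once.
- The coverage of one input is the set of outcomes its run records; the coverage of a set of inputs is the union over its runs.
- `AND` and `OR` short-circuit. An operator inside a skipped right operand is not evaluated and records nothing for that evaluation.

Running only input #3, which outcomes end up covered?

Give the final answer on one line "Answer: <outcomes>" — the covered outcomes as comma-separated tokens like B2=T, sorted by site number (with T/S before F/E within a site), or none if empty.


Event log for input #3 (g=5, r=5, z=2):
  B1->T, B2->F, B4->E, B3->F, B6->E, B5->F, B7->T, B9->E, B8->F, B10->F
deduplicating events, the covered set is: B1=T, B2=F, B3=F, B4=E, B5=F, B6=E, B7=T, B8=F, B9=E, B10=F
Answer: B1=T, B2=F, B3=F, B4=E, B5=F, B6=E, B7=T, B8=F, B9=E, B10=F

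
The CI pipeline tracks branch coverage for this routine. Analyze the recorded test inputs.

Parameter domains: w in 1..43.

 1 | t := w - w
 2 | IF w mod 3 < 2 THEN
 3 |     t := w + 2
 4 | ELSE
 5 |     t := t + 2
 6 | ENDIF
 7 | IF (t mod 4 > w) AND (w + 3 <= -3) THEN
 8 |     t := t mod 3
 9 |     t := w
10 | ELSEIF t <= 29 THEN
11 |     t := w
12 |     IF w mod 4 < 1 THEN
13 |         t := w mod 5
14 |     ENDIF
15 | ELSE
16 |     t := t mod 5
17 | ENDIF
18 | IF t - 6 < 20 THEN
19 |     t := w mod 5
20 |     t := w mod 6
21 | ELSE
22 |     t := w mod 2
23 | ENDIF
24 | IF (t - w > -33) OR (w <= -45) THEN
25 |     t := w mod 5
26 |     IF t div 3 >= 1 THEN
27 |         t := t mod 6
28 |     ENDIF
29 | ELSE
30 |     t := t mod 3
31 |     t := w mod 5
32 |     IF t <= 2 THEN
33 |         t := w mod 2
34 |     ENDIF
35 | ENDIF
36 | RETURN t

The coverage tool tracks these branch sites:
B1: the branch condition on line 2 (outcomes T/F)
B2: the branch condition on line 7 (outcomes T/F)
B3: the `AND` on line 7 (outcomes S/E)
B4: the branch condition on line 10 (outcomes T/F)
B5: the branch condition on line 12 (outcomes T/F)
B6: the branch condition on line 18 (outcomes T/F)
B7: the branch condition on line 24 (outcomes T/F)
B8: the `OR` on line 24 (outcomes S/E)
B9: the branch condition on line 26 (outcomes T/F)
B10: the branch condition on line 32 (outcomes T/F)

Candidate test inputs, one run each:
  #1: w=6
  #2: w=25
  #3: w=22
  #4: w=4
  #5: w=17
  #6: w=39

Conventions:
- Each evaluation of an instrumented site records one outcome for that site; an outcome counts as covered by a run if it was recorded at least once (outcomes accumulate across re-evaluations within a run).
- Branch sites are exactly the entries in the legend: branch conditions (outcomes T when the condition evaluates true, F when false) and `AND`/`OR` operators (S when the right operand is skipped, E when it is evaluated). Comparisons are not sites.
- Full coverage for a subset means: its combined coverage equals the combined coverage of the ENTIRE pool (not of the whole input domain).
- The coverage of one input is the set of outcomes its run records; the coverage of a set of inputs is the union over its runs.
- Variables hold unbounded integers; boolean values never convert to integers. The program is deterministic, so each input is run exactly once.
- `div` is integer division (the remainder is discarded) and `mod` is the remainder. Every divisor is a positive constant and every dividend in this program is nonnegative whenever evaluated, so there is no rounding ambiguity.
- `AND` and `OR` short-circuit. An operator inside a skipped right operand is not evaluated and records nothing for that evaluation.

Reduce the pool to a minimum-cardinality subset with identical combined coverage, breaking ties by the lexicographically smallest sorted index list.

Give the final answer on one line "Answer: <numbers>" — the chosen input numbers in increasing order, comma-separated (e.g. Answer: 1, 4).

input #1 (w=6): covers B1=T, B2=F, B3=S, B4=T, B5=F, B6=T, B7=T, B8=S, B9=F
input #2 (w=25): covers B1=T, B2=F, B3=S, B4=T, B5=F, B6=T, B7=T, B8=S, B9=F
input #3 (w=22): covers B1=T, B2=F, B3=S, B4=T, B5=F, B6=T, B7=T, B8=S, B9=F
input #4 (w=4): covers B1=T, B2=F, B3=S, B4=T, B5=T, B6=T, B7=T, B8=S, B9=T
input #5 (w=17): covers B1=F, B2=F, B3=S, B4=T, B5=F, B6=T, B7=T, B8=S, B9=F
input #6 (w=39): covers B1=T, B2=F, B3=S, B4=F, B6=T, B7=F, B8=E, B10=F
the full pool covers 16 outcomes: B1=T, B1=F, B2=F, B3=S, B4=T, B4=F, B5=T, B5=F, B6=T, B7=T, B7=F, B8=S, B8=E, B9=T, B9=F, B10=F
size 1 is not enough: best union over all size-1 subsets is 9/16
size 2 is not enough: best union over all size-2 subsets is 14/16
inputs {4, 5, 6} (size 3) cover everything; no size-3 subset with a lexicographically smaller index list covers all 16

Answer: 4, 5, 6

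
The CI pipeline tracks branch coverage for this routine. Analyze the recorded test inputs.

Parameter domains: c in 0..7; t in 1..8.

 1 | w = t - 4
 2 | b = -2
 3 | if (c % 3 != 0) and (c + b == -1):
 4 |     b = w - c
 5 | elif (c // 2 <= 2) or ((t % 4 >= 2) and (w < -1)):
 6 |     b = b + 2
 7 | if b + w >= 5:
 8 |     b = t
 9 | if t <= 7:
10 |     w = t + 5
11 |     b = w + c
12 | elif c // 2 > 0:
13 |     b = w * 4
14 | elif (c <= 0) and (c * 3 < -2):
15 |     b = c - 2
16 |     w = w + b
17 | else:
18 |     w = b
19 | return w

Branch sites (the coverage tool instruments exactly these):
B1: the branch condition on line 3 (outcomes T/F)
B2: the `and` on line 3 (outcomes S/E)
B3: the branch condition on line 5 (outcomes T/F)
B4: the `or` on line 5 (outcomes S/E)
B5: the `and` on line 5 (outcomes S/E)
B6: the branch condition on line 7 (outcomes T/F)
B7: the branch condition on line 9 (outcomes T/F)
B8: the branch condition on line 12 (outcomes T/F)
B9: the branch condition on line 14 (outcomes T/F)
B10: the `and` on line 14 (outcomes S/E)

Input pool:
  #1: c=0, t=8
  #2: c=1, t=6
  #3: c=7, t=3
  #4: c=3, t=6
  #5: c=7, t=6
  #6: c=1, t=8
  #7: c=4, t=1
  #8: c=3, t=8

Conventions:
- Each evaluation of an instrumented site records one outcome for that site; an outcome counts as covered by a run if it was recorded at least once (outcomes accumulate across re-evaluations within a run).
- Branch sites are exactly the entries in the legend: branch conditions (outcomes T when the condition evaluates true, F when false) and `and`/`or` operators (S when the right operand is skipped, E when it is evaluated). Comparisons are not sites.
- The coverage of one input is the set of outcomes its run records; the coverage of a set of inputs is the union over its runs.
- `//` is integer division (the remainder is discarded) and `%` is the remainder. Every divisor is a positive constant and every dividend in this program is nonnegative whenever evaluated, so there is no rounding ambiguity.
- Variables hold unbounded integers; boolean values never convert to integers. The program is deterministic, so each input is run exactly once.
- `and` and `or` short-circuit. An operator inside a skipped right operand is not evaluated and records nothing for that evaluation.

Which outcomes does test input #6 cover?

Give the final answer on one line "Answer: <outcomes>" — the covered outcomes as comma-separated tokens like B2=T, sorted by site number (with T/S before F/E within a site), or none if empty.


Event log for input #6 (c=1, t=8):
  B2->E, B1->T, B6->T, B7->F, B8->F, B10->S, B9->F
collecting distinct outcomes: B1=T, B2=E, B6=T, B7=F, B8=F, B9=F, B10=S
Answer: B1=T, B2=E, B6=T, B7=F, B8=F, B9=F, B10=S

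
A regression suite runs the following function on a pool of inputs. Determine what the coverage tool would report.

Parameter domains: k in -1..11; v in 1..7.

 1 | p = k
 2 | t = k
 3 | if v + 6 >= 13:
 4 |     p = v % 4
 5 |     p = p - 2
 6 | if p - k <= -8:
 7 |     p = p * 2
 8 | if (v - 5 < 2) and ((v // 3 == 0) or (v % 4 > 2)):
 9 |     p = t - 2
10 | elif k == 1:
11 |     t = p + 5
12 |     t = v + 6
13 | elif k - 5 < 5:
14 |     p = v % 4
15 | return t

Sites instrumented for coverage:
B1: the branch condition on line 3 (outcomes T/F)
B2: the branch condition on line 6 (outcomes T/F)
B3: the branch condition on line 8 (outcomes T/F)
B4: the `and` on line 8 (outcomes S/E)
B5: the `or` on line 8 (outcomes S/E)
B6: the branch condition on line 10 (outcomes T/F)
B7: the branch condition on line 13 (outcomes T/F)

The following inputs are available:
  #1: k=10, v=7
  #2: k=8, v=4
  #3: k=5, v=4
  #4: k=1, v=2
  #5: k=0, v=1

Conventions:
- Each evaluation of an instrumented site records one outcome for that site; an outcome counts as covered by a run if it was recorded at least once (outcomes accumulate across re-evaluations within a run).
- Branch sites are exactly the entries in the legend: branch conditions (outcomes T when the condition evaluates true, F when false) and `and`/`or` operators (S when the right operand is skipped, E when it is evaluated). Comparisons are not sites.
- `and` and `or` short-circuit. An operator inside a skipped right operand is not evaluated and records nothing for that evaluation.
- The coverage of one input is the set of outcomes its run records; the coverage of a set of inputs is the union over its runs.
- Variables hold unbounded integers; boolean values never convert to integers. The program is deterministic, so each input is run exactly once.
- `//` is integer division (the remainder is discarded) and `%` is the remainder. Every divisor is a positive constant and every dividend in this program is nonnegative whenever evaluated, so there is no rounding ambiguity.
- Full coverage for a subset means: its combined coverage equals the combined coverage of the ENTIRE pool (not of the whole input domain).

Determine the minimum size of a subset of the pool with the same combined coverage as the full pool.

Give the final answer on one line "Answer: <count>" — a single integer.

test 1 (k=10, v=7) hits B1=T, B2=T, B3=F, B4=S, B6=F, B7=F
test 2 (k=8, v=4) hits B1=F, B2=F, B3=F, B4=E, B5=E, B6=F, B7=T
test 3 (k=5, v=4) hits B1=F, B2=F, B3=F, B4=E, B5=E, B6=F, B7=T
test 4 (k=1, v=2) hits B1=F, B2=F, B3=T, B4=E, B5=S
test 5 (k=0, v=1) hits B1=F, B2=F, B3=T, B4=E, B5=S
union over all inputs: B1=T, B1=F, B2=T, B2=F, B3=T, B3=F, B4=S, B4=E, B5=S, B5=E, B6=F, B7=T, B7=F (13 outcomes)
checked all size-1 subsets: none covers 13 outcomes (max 7/13)
checked all size-2 subsets: none covers 13 outcomes (max 11/13)
size 3: inputs {1, 2, 4} cover all 13 outcomes, and no lexicographically smaller subset of this size does

Answer: 3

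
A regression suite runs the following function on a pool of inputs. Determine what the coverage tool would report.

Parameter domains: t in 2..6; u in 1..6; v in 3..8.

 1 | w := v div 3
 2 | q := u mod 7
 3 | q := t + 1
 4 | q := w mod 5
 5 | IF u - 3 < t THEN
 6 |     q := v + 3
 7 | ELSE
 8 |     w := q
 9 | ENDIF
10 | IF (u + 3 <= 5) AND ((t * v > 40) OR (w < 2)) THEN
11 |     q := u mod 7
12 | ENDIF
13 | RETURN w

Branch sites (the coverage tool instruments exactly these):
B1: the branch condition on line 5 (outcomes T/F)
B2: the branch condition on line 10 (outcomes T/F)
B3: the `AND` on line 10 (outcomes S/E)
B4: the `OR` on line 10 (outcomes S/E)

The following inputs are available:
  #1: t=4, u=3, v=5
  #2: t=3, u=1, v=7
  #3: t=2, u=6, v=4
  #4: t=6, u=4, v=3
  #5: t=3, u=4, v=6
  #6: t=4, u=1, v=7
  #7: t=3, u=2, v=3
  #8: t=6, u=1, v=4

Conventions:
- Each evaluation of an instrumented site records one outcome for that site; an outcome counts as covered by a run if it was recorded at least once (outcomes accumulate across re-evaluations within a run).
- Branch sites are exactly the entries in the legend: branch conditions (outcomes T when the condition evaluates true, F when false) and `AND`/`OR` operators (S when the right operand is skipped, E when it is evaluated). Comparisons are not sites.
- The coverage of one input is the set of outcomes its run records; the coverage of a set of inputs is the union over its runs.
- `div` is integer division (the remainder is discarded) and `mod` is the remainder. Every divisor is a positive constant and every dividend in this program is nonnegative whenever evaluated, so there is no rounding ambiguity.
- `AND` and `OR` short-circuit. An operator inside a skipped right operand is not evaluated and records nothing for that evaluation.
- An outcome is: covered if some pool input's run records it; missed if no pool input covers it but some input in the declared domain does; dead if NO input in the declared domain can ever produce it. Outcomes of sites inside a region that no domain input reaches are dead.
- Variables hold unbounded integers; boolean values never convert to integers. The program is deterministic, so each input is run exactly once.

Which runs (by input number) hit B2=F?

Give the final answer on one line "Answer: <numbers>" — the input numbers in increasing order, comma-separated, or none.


input #1 (t=4, u=3, v=5): produces B2=F
input #2 (t=3, u=1, v=7): produces B2=F
input #3 (t=2, u=6, v=4): produces B2=F
input #4 (t=6, u=4, v=3): produces B2=F
input #5 (t=3, u=4, v=6): produces B2=F
input #6 (t=4, u=1, v=7): produces B2=F
input #7 (t=3, u=2, v=3): does not produce B2=F
input #8 (t=6, u=1, v=4): does not produce B2=F
Answer: 1, 2, 3, 4, 5, 6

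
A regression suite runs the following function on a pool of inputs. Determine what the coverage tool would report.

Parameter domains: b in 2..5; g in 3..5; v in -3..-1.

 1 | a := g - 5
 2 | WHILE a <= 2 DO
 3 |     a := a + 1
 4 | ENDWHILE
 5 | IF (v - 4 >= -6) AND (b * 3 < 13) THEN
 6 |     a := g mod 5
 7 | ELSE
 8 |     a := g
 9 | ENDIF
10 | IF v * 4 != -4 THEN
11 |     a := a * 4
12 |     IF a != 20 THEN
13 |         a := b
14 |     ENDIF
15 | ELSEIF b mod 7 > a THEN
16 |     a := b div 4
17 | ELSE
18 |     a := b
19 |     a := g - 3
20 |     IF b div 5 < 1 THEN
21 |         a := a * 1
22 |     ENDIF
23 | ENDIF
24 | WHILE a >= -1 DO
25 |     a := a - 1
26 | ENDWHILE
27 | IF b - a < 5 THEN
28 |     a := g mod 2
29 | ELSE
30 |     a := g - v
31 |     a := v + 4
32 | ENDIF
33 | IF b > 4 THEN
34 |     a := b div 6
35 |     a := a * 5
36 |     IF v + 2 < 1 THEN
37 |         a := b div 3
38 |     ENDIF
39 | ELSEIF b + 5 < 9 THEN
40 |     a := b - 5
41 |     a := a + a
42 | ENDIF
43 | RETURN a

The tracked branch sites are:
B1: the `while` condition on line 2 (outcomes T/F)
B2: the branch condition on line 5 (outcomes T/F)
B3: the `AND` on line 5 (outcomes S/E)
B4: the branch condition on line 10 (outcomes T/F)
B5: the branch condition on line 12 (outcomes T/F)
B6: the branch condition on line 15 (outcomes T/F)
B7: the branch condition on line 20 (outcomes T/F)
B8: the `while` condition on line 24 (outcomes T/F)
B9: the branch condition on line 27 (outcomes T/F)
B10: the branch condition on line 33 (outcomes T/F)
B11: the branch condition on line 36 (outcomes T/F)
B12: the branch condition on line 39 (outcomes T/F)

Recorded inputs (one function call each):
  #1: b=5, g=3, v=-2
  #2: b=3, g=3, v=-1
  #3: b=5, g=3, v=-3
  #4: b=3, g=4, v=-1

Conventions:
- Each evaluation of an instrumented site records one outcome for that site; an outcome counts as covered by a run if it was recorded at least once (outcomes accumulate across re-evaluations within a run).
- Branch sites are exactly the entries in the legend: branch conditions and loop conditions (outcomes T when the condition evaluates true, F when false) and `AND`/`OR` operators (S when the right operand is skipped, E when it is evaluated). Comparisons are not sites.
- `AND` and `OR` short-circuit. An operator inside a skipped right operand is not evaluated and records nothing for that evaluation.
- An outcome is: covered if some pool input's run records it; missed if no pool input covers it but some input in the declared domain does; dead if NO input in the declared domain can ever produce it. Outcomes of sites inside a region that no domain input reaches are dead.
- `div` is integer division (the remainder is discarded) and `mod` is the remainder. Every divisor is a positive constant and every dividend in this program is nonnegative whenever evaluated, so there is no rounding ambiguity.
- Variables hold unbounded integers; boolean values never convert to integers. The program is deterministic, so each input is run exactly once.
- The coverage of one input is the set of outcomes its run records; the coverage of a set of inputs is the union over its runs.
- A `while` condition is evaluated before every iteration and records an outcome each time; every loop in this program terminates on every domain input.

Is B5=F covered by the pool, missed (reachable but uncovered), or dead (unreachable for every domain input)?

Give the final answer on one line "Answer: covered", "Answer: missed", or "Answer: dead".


no pool input records B5=F
but domain input (b=2, g=5, v=-3) does record it -> reachable, so missed
Answer: missed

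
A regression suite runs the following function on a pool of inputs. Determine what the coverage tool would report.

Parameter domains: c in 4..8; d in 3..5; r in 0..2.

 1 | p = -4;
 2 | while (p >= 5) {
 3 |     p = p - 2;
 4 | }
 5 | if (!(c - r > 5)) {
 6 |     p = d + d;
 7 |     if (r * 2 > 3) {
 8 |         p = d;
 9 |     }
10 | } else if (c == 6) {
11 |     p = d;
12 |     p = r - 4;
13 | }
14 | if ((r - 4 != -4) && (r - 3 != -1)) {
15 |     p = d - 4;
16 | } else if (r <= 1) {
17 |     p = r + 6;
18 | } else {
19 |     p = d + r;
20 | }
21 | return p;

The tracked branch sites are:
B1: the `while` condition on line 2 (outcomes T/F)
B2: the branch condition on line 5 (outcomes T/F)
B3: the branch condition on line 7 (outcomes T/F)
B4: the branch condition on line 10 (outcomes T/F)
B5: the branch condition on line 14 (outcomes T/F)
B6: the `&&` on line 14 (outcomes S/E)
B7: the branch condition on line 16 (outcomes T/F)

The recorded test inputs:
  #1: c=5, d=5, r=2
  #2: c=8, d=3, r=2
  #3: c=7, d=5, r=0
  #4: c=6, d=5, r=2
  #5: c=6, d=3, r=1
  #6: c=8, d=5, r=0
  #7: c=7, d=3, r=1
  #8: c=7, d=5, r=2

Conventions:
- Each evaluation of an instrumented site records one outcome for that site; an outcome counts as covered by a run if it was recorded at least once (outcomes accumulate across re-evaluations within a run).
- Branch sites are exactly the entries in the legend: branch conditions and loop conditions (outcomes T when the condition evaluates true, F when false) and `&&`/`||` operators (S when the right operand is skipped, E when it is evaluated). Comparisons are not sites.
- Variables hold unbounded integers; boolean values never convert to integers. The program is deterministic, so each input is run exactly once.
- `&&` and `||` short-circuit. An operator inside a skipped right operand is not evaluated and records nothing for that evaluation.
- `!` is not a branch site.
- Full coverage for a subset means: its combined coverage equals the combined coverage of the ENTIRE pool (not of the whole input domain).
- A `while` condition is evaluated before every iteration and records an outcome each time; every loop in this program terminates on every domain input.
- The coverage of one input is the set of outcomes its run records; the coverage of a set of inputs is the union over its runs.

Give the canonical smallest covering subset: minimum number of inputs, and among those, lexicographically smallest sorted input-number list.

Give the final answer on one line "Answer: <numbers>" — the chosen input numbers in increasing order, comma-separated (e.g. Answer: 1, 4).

run #1 (c=5, d=5, r=2) runs B1->F, B2->T, B3->T, B6->E, B5->F, B7->F; records B1=F, B2=T, B3=T, B5=F, B6=E, B7=F
run #2 (c=8, d=3, r=2) runs B1->F, B2->F, B4->F, B6->E, B5->F, B7->F; records B1=F, B2=F, B4=F, B5=F, B6=E, B7=F
run #3 (c=7, d=5, r=0) runs B1->F, B2->F, B4->F, B6->S, B5->F, B7->T; records B1=F, B2=F, B4=F, B5=F, B6=S, B7=T
run #4 (c=6, d=5, r=2) runs B1->F, B2->T, B3->T, B6->E, B5->F, B7->F; records B1=F, B2=T, B3=T, B5=F, B6=E, B7=F
run #5 (c=6, d=3, r=1) runs B1->F, B2->T, B3->F, B6->E, B5->T; records B1=F, B2=T, B3=F, B5=T, B6=E
run #6 (c=8, d=5, r=0) runs B1->F, B2->F, B4->F, B6->S, B5->F, B7->T; records B1=F, B2=F, B4=F, B5=F, B6=S, B7=T
run #7 (c=7, d=3, r=1) runs B1->F, B2->F, B4->F, B6->E, B5->T; records B1=F, B2=F, B4=F, B5=T, B6=E
run #8 (c=7, d=5, r=2) runs B1->F, B2->T, B3->T, B6->E, B5->F, B7->F; records B1=F, B2=T, B3=T, B5=F, B6=E, B7=F
the full pool covers 12 outcomes: B1=F, B2=T, B2=F, B3=T, B3=F, B4=F, B5=T, B5=F, B6=S, B6=E, B7=T, B7=F
checked all size-1 subsets: none covers 12 outcomes (max 6/12)
checked all size-2 subsets: none covers 12 outcomes (max 10/12)
at size 3, {1, 3, 5} reaches all 12 outcomes; every lexicographically earlier size-3 subset fails

Answer: 1, 3, 5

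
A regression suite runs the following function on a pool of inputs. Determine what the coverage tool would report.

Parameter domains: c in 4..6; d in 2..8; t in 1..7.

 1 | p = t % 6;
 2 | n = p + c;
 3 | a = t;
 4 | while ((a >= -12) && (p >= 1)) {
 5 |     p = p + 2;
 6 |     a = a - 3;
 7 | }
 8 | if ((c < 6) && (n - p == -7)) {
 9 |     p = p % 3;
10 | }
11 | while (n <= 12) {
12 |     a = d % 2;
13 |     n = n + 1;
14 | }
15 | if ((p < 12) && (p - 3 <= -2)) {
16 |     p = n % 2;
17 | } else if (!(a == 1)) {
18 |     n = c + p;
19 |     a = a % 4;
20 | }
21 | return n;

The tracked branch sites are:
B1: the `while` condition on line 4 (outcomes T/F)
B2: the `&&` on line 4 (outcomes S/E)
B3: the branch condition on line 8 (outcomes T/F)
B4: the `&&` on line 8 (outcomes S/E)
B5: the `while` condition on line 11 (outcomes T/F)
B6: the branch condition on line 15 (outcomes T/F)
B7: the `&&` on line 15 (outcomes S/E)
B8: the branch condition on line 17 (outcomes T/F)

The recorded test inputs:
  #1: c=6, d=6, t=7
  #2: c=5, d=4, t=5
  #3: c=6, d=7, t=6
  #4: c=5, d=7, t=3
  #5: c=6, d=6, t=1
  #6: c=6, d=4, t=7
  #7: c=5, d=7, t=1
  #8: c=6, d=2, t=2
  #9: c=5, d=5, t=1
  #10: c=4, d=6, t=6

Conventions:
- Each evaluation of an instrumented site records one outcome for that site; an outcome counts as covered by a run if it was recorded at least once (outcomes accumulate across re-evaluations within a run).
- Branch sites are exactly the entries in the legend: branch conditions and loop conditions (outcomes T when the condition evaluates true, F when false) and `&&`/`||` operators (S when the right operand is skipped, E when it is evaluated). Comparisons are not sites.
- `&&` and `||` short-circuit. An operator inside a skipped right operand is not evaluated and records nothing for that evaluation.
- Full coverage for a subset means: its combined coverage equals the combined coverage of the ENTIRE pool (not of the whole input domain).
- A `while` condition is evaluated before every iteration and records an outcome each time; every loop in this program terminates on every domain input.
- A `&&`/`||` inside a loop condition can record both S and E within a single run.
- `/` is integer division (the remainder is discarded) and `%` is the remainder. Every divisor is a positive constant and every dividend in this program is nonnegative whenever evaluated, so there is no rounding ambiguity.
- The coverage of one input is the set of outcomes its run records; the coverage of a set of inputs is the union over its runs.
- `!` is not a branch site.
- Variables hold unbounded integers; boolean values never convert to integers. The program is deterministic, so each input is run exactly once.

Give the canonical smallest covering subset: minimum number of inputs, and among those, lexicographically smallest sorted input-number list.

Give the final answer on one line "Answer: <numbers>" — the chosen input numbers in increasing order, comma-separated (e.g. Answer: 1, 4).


#1 (c=6, d=6, t=7) -> covered: B1=T, B1=F, B2=S, B2=E, B3=F, B4=S, B5=T, B5=F, B6=F, B7=S, B8=T
#2 (c=5, d=4, t=5) -> covered: B1=T, B1=F, B2=S, B2=E, B3=T, B4=E, B5=T, B5=F, B6=F, B7=E, B8=T
#3 (c=6, d=7, t=6) -> covered: B1=F, B2=E, B3=F, B4=S, B5=T, B5=F, B6=T, B7=E
#4 (c=5, d=7, t=3) -> covered: B1=T, B1=F, B2=S, B2=E, B3=T, B4=E, B5=T, B5=F, B6=T, B7=E
#5 (c=6, d=6, t=1) -> covered: B1=T, B1=F, B2=S, B2=E, B3=F, B4=S, B5=T, B5=F, B6=F, B7=E, B8=T
#6 (c=6, d=4, t=7) -> covered: B1=T, B1=F, B2=S, B2=E, B3=F, B4=S, B5=T, B5=F, B6=F, B7=S, B8=T
#7 (c=5, d=7, t=1) -> covered: B1=T, B1=F, B2=S, B2=E, B3=F, B4=E, B5=T, B5=F, B6=F, B7=E, B8=F
#8 (c=6, d=2, t=2) -> covered: B1=T, B1=F, B2=S, B2=E, B3=F, B4=S, B5=T, B5=F, B6=F, B7=S, B8=T
#9 (c=5, d=5, t=1) -> covered: B1=T, B1=F, B2=S, B2=E, B3=F, B4=E, B5=T, B5=F, B6=F, B7=E, B8=F
#10 (c=4, d=6, t=6) -> covered: B1=F, B2=E, B3=F, B4=E, B5=T, B5=F, B6=T, B7=E
together the pool reaches 16 outcomes: B1=T, B1=F, B2=S, B2=E, B3=T, B3=F, B4=S, B4=E, B5=T, B5=F, B6=T, B6=F, B7=S, B7=E, B8=T, B8=F
size 1 is not enough: best union over all size-1 subsets is 11/16
size 2 is not enough: best union over all size-2 subsets is 15/16
size 3: inputs {1, 4, 7} cover all 16 outcomes, and no lexicographically smaller subset of this size does
Answer: 1, 4, 7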